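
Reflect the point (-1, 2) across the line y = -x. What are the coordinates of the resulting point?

Reflection across line y = -x: (-1, 2) → (-2, 1)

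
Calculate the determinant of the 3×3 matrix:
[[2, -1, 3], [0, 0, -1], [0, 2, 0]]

Expansion along first row:
det = 2·det([[0,-1],[2,0]]) - -1·det([[0,-1],[0,0]]) + 3·det([[0,0],[0,2]])
    = 2·(0·0 - -1·2) - -1·(0·0 - -1·0) + 3·(0·2 - 0·0)
    = 2·2 - -1·0 + 3·0
    = 4 + 0 + 0 = 4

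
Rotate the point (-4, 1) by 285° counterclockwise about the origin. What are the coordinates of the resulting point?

Rotation matrix for 285°: [[cos 285°, -sin 285°], [sin 285°, cos 285°]] ≈ [[0.258819, 0.965926], [-0.965926, 0.258819]]
[[0.258819, 0.965926], [-0.965926, 0.258819]] × [-4, 1]ᵀ ≈ [-0.0694, 4.1225]ᵀ
Result: (-0.0694, 4.1225)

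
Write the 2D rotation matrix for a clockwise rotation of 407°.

Rotation matrix formula: [[cos θ, -sin θ], [sin θ, cos θ]]
A clockwise rotation by 407° is equivalent to a counterclockwise rotation by -407°.
For θ = -407°:
cos(-407°) = 0.6820
sin(-407°) = -0.7314
Result: [[0.6820, 0.7314], [-0.7314, 0.6820]]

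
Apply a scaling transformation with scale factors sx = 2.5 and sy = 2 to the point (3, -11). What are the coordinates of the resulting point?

Scaling matrix:
[[2.50, 0], [0, 2]]
Result: (3 × 2.5, -11 × 2) = (7.5, -22)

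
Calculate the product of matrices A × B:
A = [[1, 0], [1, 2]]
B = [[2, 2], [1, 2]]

Matrix multiplication:
C[0][0] = 1×2 + 0×1 = 2
C[0][1] = 1×2 + 0×2 = 2
C[1][0] = 1×2 + 2×1 = 4
C[1][1] = 1×2 + 2×2 = 6
Result: [[2, 2], [4, 6]]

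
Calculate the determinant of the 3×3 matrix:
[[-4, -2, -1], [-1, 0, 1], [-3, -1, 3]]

Expansion along first row:
det = -4·det([[0,1],[-1,3]]) - -2·det([[-1,1],[-3,3]]) + -1·det([[-1,0],[-3,-1]])
    = -4·(0·3 - 1·-1) - -2·(-1·3 - 1·-3) + -1·(-1·-1 - 0·-3)
    = -4·1 - -2·0 + -1·1
    = -4 + 0 + -1 = -5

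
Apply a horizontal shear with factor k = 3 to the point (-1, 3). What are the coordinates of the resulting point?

Shear matrix for horizontal shear with factor k = 3:
[[1, 3], [0, 1]]
Result: (-1, 3) → (8, 3)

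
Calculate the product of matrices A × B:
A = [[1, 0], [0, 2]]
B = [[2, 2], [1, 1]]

Matrix multiplication:
C[0][0] = 1×2 + 0×1 = 2
C[0][1] = 1×2 + 0×1 = 2
C[1][0] = 0×2 + 2×1 = 2
C[1][1] = 0×2 + 2×1 = 2
Result: [[2, 2], [2, 2]]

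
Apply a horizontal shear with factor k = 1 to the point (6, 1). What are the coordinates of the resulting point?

Shear matrix for horizontal shear with factor k = 1:
[[1, 1], [0, 1]]
Result: (6, 1) → (7, 1)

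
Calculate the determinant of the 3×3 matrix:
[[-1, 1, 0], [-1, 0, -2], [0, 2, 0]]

Expansion along first row:
det = -1·det([[0,-2],[2,0]]) - 1·det([[-1,-2],[0,0]]) + 0·det([[-1,0],[0,2]])
    = -1·(0·0 - -2·2) - 1·(-1·0 - -2·0) + 0·(-1·2 - 0·0)
    = -1·4 - 1·0 + 0·-2
    = -4 + 0 + 0 = -4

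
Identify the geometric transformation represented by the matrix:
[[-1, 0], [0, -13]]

This matrix represents: non-uniform scaling by sx = -1, sy = -13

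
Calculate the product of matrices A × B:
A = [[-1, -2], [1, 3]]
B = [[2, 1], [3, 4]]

Matrix multiplication:
C[0][0] = -1×2 + -2×3 = -8
C[0][1] = -1×1 + -2×4 = -9
C[1][0] = 1×2 + 3×3 = 11
C[1][1] = 1×1 + 3×4 = 13
Result: [[-8, -9], [11, 13]]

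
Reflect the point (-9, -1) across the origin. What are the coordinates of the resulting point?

Reflection across origin: (-9, -1) → (9, 1)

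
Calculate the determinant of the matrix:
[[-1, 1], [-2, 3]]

For a 2×2 matrix [[a, b], [c, d]], det = ad - bc
det = (-1)(3) - (1)(-2) = -3 - -2 = -1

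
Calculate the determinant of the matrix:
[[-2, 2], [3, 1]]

For a 2×2 matrix [[a, b], [c, d]], det = ad - bc
det = (-2)(1) - (2)(3) = -2 - 6 = -8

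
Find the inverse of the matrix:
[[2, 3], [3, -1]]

For [[a,b],[c,d]], inverse = (1/det)·[[d,-b],[-c,a]]
det = (2)(-1) - (3)(3) = -2 - 9 = -11
Inverse = (1/-11)·[[-1, -3], [-3, 2]]
= [[1/11, 3/11], [3/11, -2/11]]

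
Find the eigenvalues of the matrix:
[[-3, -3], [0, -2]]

Characteristic equation: det(A - λI) = 0
λ² - (trace)λ + (det) = 0
trace = -3 + -2 = -5, det = (-3)(-2) - (-3)(0) = 6
λ² - (-5)λ + (6) = 0
λ = (-5 ± √((-5)² - 4·(6))) / 2 = (-5 ± √1) / 2
Solving: λ = -3, -2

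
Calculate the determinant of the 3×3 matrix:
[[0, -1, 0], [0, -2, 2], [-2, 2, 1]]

Expansion along first row:
det = 0·det([[-2,2],[2,1]]) - -1·det([[0,2],[-2,1]]) + 0·det([[0,-2],[-2,2]])
    = 0·(-2·1 - 2·2) - -1·(0·1 - 2·-2) + 0·(0·2 - -2·-2)
    = 0·-6 - -1·4 + 0·-4
    = 0 + 4 + 0 = 4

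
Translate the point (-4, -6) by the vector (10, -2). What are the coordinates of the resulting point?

Translation by (10, -2) (homogeneous matrix [[1, 0, 10], [0, 1, -2], [0, 0, 1]]):
x' = -4 + 10 = 6
y' = -6 + -2 = -8
Result: (6, -8)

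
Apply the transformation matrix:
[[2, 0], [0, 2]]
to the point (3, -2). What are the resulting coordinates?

Matrix multiplication:
[[2, 0], [0, 2]] × [3, -2]ᵀ
= [(2)(3) + (0)(-2), (0)(3) + (2)(-2)]ᵀ
= [6, -4]ᵀ
Result: (6, -4)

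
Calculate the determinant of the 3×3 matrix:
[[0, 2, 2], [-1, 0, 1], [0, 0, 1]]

Expansion along first row:
det = 0·det([[0,1],[0,1]]) - 2·det([[-1,1],[0,1]]) + 2·det([[-1,0],[0,0]])
    = 0·(0·1 - 1·0) - 2·(-1·1 - 1·0) + 2·(-1·0 - 0·0)
    = 0·0 - 2·-1 + 2·0
    = 0 + 2 + 0 = 2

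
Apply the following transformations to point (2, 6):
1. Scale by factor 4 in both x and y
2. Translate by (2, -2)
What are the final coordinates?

Step 1: Scale (2, 6) by 4 → (8, 24)
Step 2: Translate by (2, -2) → (10, 22)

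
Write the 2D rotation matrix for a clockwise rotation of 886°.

Rotation matrix formula: [[cos θ, -sin θ], [sin θ, cos θ]]
A clockwise rotation by 886° is equivalent to a counterclockwise rotation by -886°.
For θ = -886°:
cos(-886°) = -0.9703
sin(-886°) = -0.2419
Result: [[-0.9703, 0.2419], [-0.2419, -0.9703]]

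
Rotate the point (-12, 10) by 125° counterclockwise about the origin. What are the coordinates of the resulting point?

Rotation matrix for 125°: [[cos 125°, -sin 125°], [sin 125°, cos 125°]] ≈ [[-0.573576, -0.819152], [0.819152, -0.573576]]
[[-0.573576, -0.819152], [0.819152, -0.573576]] × [-12, 10]ᵀ ≈ [-1.3086, -15.5656]ᵀ
Result: (-1.3086, -15.5656)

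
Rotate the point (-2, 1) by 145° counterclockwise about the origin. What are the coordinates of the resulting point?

Rotation matrix for 145°: [[cos 145°, -sin 145°], [sin 145°, cos 145°]] ≈ [[-0.819152, -0.573576], [0.573576, -0.819152]]
[[-0.819152, -0.573576], [0.573576, -0.819152]] × [-2, 1]ᵀ ≈ [1.0647, -1.9663]ᵀ
Result: (1.0647, -1.9663)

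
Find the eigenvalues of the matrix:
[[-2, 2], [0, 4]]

Characteristic equation: det(A - λI) = 0
λ² - (trace)λ + (det) = 0
trace = -2 + 4 = 2, det = (-2)(4) - (2)(0) = -8
λ² - (2)λ + (-8) = 0
λ = (2 ± √((2)² - 4·(-8))) / 2 = (2 ± √36) / 2
Solving: λ = -2, 4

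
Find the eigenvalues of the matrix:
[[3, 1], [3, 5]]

Characteristic equation: det(A - λI) = 0
λ² - (trace)λ + (det) = 0
trace = 3 + 5 = 8, det = (3)(5) - (1)(3) = 12
λ² - (8)λ + (12) = 0
λ = (8 ± √((8)² - 4·(12))) / 2 = (8 ± √16) / 2
Solving: λ = 2, 6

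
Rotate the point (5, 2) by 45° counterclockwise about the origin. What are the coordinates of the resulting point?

Rotation matrix for 45°: [[cos 45°, -sin 45°], [sin 45°, cos 45°]] ≈ [[0.707107, -0.707107], [0.707107, 0.707107]]
[[0.707107, -0.707107], [0.707107, 0.707107]] × [5, 2]ᵀ ≈ [2.1213, 4.9497]ᵀ
Result: (2.1213, 4.9497)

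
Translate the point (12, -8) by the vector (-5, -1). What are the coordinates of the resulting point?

Translation by (-5, -1) (homogeneous matrix [[1, 0, -5], [0, 1, -1], [0, 0, 1]]):
x' = 12 + -5 = 7
y' = -8 + -1 = -9
Result: (7, -9)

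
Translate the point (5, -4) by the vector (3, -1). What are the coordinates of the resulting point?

Translation by (3, -1) (homogeneous matrix [[1, 0, 3], [0, 1, -1], [0, 0, 1]]):
x' = 5 + 3 = 8
y' = -4 + -1 = -5
Result: (8, -5)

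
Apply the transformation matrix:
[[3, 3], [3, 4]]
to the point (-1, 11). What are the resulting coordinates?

Matrix multiplication:
[[3, 3], [3, 4]] × [-1, 11]ᵀ
= [(3)(-1) + (3)(11), (3)(-1) + (4)(11)]ᵀ
= [30, 41]ᵀ
Result: (30, 41)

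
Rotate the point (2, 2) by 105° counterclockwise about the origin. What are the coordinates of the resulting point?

Rotation matrix for 105°: [[cos 105°, -sin 105°], [sin 105°, cos 105°]] ≈ [[-0.258819, -0.965926], [0.965926, -0.258819]]
[[-0.258819, -0.965926], [0.965926, -0.258819]] × [2, 2]ᵀ ≈ [-2.4495, 1.4142]ᵀ
Result: (-2.4495, 1.4142)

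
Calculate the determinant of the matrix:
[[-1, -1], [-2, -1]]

For a 2×2 matrix [[a, b], [c, d]], det = ad - bc
det = (-1)(-1) - (-1)(-2) = 1 - 2 = -1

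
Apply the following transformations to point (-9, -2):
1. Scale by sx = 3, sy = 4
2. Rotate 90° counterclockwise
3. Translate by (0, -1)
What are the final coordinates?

Step 1: Scale → (-27, -8)
Step 2: Rotate 90° → (8, -27)
Step 3: Translate → (8, -28)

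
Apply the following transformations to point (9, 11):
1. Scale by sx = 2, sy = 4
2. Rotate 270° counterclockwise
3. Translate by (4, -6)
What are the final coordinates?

Step 1: Scale → (18, 44)
Step 2: Rotate 270° → (44, -18)
Step 3: Translate → (48, -24)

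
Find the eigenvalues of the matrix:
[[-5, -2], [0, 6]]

Characteristic equation: det(A - λI) = 0
λ² - (trace)λ + (det) = 0
trace = -5 + 6 = 1, det = (-5)(6) - (-2)(0) = -30
λ² - (1)λ + (-30) = 0
λ = (1 ± √((1)² - 4·(-30))) / 2 = (1 ± √121) / 2
Solving: λ = -5, 6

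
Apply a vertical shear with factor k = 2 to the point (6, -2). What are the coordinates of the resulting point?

Shear matrix for vertical shear with factor k = 2:
[[1, 0], [2, 1]]
Result: (6, -2) → (6, 10)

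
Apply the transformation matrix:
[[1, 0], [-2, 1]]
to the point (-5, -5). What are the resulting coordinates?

Matrix multiplication:
[[1, 0], [-2, 1]] × [-5, -5]ᵀ
= [(1)(-5) + (0)(-5), (-2)(-5) + (1)(-5)]ᵀ
= [-5, 5]ᵀ
Result: (-5, 5)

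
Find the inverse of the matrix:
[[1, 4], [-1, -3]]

For [[a,b],[c,d]], inverse = (1/det)·[[d,-b],[-c,a]]
det = (1)(-3) - (4)(-1) = -3 - -4 = 1
Inverse = [[-3, -4], [1, 1]]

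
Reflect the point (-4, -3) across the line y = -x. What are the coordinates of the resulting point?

Reflection across line y = -x: (-4, -3) → (3, 4)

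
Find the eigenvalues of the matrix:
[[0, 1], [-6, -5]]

Characteristic equation: det(A - λI) = 0
λ² - (trace)λ + (det) = 0
trace = 0 + -5 = -5, det = (0)(-5) - (1)(-6) = 6
λ² - (-5)λ + (6) = 0
λ = (-5 ± √((-5)² - 4·(6))) / 2 = (-5 ± √1) / 2
Solving: λ = -3, -2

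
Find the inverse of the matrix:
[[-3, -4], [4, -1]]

For [[a,b],[c,d]], inverse = (1/det)·[[d,-b],[-c,a]]
det = (-3)(-1) - (-4)(4) = 3 - -16 = 19
Inverse = (1/19)·[[-1, 4], [-4, -3]]
= [[-1/19, 4/19], [-4/19, -3/19]]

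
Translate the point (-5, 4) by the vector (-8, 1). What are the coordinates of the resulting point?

Translation by (-8, 1) (homogeneous matrix [[1, 0, -8], [0, 1, 1], [0, 0, 1]]):
x' = -5 + -8 = -13
y' = 4 + 1 = 5
Result: (-13, 5)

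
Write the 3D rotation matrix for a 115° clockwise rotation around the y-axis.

Rotation matrix for clockwise 115° around y-axis:
A clockwise rotation by 115° is a counterclockwise rotation by -115°.
cos(-115°) = -0.4226, sin(-115°) = -0.9063
Result: [[-0.4226, 0, -0.9063], [0, 1, 0], [0.9063, 0, -0.4226]]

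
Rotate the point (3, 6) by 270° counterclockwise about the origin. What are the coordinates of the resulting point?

Rotation matrix for 270°: [[cos 270°, -sin 270°], [sin 270°, cos 270°]] = [[0, 1], [-1, 0]]
[[0, 1], [-1, 0]] × [3, 6]ᵀ = [6, -3]ᵀ
Result: (6, -3)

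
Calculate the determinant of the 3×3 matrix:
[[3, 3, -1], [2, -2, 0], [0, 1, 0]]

Expansion along first row:
det = 3·det([[-2,0],[1,0]]) - 3·det([[2,0],[0,0]]) + -1·det([[2,-2],[0,1]])
    = 3·(-2·0 - 0·1) - 3·(2·0 - 0·0) + -1·(2·1 - -2·0)
    = 3·0 - 3·0 + -1·2
    = 0 + 0 + -2 = -2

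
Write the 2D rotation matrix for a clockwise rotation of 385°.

Rotation matrix formula: [[cos θ, -sin θ], [sin θ, cos θ]]
A clockwise rotation by 385° is equivalent to a counterclockwise rotation by -385°.
For θ = -385°:
cos(-385°) = 0.9063
sin(-385°) = -0.4226
Result: [[0.9063, 0.4226], [-0.4226, 0.9063]]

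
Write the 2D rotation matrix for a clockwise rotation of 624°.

Rotation matrix formula: [[cos θ, -sin θ], [sin θ, cos θ]]
A clockwise rotation by 624° is equivalent to a counterclockwise rotation by -624°.
For θ = -624°:
cos(-624°) = -0.1045
sin(-624°) = 0.9945
Result: [[-0.1045, -0.9945], [0.9945, -0.1045]]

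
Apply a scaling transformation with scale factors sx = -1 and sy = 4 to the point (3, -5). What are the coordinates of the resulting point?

Scaling matrix:
[[-1, 0], [0, 4]]
Result: (3 × -1, -5 × 4) = (-3, -20)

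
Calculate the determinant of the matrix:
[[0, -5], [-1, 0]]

For a 2×2 matrix [[a, b], [c, d]], det = ad - bc
det = (0)(0) - (-5)(-1) = 0 - 5 = -5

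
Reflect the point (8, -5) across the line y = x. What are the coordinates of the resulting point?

Reflection across line y = x: (8, -5) → (-5, 8)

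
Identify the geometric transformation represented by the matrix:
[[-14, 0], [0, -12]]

This matrix represents: non-uniform scaling by sx = -14, sy = -12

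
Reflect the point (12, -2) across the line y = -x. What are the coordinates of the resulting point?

Reflection across line y = -x: (12, -2) → (2, -12)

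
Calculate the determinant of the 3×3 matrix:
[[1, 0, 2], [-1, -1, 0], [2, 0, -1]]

Expansion along first row:
det = 1·det([[-1,0],[0,-1]]) - 0·det([[-1,0],[2,-1]]) + 2·det([[-1,-1],[2,0]])
    = 1·(-1·-1 - 0·0) - 0·(-1·-1 - 0·2) + 2·(-1·0 - -1·2)
    = 1·1 - 0·1 + 2·2
    = 1 + 0 + 4 = 5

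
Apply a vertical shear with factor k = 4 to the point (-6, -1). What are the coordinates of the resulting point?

Shear matrix for vertical shear with factor k = 4:
[[1, 0], [4, 1]]
Result: (-6, -1) → (-6, -25)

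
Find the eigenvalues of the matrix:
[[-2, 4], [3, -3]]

Characteristic equation: det(A - λI) = 0
λ² - (trace)λ + (det) = 0
trace = -2 + -3 = -5, det = (-2)(-3) - (4)(3) = -6
λ² - (-5)λ + (-6) = 0
λ = (-5 ± √((-5)² - 4·(-6))) / 2 = (-5 ± √49) / 2
Solving: λ = -6, 1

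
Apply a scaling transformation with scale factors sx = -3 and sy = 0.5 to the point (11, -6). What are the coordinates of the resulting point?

Scaling matrix:
[[-3, 0], [0, 0.50]]
Result: (11 × -3, -6 × 0.5) = (-33, -3)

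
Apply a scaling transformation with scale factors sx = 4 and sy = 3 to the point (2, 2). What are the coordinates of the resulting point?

Scaling matrix:
[[4, 0], [0, 3]]
Result: (2 × 4, 2 × 3) = (8, 6)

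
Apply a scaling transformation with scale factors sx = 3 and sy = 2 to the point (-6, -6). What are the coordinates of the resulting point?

Scaling matrix:
[[3, 0], [0, 2]]
Result: (-6 × 3, -6 × 2) = (-18, -12)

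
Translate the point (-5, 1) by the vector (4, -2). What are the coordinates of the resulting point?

Translation by (4, -2) (homogeneous matrix [[1, 0, 4], [0, 1, -2], [0, 0, 1]]):
x' = -5 + 4 = -1
y' = 1 + -2 = -1
Result: (-1, -1)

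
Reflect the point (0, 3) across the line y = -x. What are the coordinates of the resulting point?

Reflection across line y = -x: (0, 3) → (-3, 0)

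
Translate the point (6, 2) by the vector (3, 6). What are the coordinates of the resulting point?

Translation by (3, 6) (homogeneous matrix [[1, 0, 3], [0, 1, 6], [0, 0, 1]]):
x' = 6 + 3 = 9
y' = 2 + 6 = 8
Result: (9, 8)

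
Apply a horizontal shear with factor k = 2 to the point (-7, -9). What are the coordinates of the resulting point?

Shear matrix for horizontal shear with factor k = 2:
[[1, 2], [0, 1]]
Result: (-7, -9) → (-25, -9)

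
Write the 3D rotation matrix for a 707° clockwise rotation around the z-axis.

Rotation matrix for clockwise 707° around z-axis:
A clockwise rotation by 707° is a counterclockwise rotation by -707°.
cos(-707°) = 0.9744, sin(-707°) = 0.2250
Result: [[0.9744, -0.2250, 0], [0.2250, 0.9744, 0], [0, 0, 1]]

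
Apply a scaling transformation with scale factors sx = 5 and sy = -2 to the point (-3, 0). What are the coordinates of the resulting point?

Scaling matrix:
[[5, 0], [0, -2]]
Result: (-3 × 5, 0 × -2) = (-15, 0)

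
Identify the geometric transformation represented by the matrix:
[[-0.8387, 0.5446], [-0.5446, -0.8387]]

This matrix represents: rotation by 213° counterclockwise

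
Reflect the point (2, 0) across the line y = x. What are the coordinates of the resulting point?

Reflection across line y = x: (2, 0) → (0, 2)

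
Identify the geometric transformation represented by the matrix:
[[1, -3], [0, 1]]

This matrix represents: horizontal shear with factor -3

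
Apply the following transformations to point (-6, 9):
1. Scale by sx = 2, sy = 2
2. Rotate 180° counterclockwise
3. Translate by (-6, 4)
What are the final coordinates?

Step 1: Scale → (-12, 18)
Step 2: Rotate 180° → (12, -18)
Step 3: Translate → (6, -14)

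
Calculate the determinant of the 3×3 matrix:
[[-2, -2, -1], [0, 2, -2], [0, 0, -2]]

Expansion along first row:
det = -2·det([[2,-2],[0,-2]]) - -2·det([[0,-2],[0,-2]]) + -1·det([[0,2],[0,0]])
    = -2·(2·-2 - -2·0) - -2·(0·-2 - -2·0) + -1·(0·0 - 2·0)
    = -2·-4 - -2·0 + -1·0
    = 8 + 0 + 0 = 8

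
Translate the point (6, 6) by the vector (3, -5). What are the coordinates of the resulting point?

Translation by (3, -5) (homogeneous matrix [[1, 0, 3], [0, 1, -5], [0, 0, 1]]):
x' = 6 + 3 = 9
y' = 6 + -5 = 1
Result: (9, 1)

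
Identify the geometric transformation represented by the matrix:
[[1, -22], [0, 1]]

This matrix represents: horizontal shear with factor -22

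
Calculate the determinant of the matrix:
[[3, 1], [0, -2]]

For a 2×2 matrix [[a, b], [c, d]], det = ad - bc
det = (3)(-2) - (1)(0) = -6 - 0 = -6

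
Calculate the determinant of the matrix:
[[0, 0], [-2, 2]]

For a 2×2 matrix [[a, b], [c, d]], det = ad - bc
det = (0)(2) - (0)(-2) = 0 - 0 = 0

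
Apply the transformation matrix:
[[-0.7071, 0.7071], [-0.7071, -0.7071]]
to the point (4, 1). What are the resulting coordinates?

Matrix multiplication:
[[-0.7071, 0.7071], [-0.7071, -0.7071]] × [4, 1]ᵀ
= [(-0.7071)(4) + (0.7071)(1), (-0.7071)(4) + (-0.7071)(1)]ᵀ
= [-2.1213, -3.5355]ᵀ
Result: (-2.1213, -3.5355)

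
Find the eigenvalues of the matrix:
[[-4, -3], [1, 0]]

Characteristic equation: det(A - λI) = 0
λ² - (trace)λ + (det) = 0
trace = -4 + 0 = -4, det = (-4)(0) - (-3)(1) = 3
λ² - (-4)λ + (3) = 0
λ = (-4 ± √((-4)² - 4·(3))) / 2 = (-4 ± √4) / 2
Solving: λ = -3, -1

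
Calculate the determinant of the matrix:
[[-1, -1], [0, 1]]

For a 2×2 matrix [[a, b], [c, d]], det = ad - bc
det = (-1)(1) - (-1)(0) = -1 - 0 = -1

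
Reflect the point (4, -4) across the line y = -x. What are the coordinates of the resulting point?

Reflection across line y = -x: (4, -4) → (4, -4)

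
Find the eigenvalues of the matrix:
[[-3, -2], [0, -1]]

Characteristic equation: det(A - λI) = 0
λ² - (trace)λ + (det) = 0
trace = -3 + -1 = -4, det = (-3)(-1) - (-2)(0) = 3
λ² - (-4)λ + (3) = 0
λ = (-4 ± √((-4)² - 4·(3))) / 2 = (-4 ± √4) / 2
Solving: λ = -3, -1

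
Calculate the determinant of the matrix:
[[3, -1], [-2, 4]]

For a 2×2 matrix [[a, b], [c, d]], det = ad - bc
det = (3)(4) - (-1)(-2) = 12 - 2 = 10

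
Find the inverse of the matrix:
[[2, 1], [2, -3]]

For [[a,b],[c,d]], inverse = (1/det)·[[d,-b],[-c,a]]
det = (2)(-3) - (1)(2) = -6 - 2 = -8
Inverse = (1/-8)·[[-3, -1], [-2, 2]]
= [[3/8, 1/8], [1/4, -1/4]]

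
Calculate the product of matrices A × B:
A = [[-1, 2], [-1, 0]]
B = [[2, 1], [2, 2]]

Matrix multiplication:
C[0][0] = -1×2 + 2×2 = 2
C[0][1] = -1×1 + 2×2 = 3
C[1][0] = -1×2 + 0×2 = -2
C[1][1] = -1×1 + 0×2 = -1
Result: [[2, 3], [-2, -1]]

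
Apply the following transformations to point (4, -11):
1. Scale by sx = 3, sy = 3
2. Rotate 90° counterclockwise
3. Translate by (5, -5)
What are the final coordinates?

Step 1: Scale → (12, -33)
Step 2: Rotate 90° → (33, 12)
Step 3: Translate → (38, 7)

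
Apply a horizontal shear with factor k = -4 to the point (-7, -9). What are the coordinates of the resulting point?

Shear matrix for horizontal shear with factor k = -4:
[[1, -4], [0, 1]]
Result: (-7, -9) → (29, -9)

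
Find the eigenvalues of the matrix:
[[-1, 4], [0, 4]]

Characteristic equation: det(A - λI) = 0
λ² - (trace)λ + (det) = 0
trace = -1 + 4 = 3, det = (-1)(4) - (4)(0) = -4
λ² - (3)λ + (-4) = 0
λ = (3 ± √((3)² - 4·(-4))) / 2 = (3 ± √25) / 2
Solving: λ = -1, 4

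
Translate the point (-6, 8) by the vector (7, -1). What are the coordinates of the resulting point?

Translation by (7, -1) (homogeneous matrix [[1, 0, 7], [0, 1, -1], [0, 0, 1]]):
x' = -6 + 7 = 1
y' = 8 + -1 = 7
Result: (1, 7)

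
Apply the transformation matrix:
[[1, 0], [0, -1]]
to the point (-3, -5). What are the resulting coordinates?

Matrix multiplication:
[[1, 0], [0, -1]] × [-3, -5]ᵀ
= [(1)(-3) + (0)(-5), (0)(-3) + (-1)(-5)]ᵀ
= [-3, 5]ᵀ
Result: (-3, 5)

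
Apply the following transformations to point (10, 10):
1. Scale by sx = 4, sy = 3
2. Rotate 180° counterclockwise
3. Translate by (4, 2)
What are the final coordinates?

Step 1: Scale → (40, 30)
Step 2: Rotate 180° → (-40, -30)
Step 3: Translate → (-36, -28)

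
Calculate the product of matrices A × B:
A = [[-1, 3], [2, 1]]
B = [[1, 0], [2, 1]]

Matrix multiplication:
C[0][0] = -1×1 + 3×2 = 5
C[0][1] = -1×0 + 3×1 = 3
C[1][0] = 2×1 + 1×2 = 4
C[1][1] = 2×0 + 1×1 = 1
Result: [[5, 3], [4, 1]]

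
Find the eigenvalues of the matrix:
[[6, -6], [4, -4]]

Characteristic equation: det(A - λI) = 0
λ² - (trace)λ + (det) = 0
trace = 6 + -4 = 2, det = (6)(-4) - (-6)(4) = 0
λ² - (2)λ + (0) = 0
λ = (2 ± √((2)² - 4·(0))) / 2 = (2 ± √4) / 2
Solving: λ = 0, 2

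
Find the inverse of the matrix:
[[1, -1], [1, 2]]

For [[a,b],[c,d]], inverse = (1/det)·[[d,-b],[-c,a]]
det = (1)(2) - (-1)(1) = 2 - -1 = 3
Inverse = (1/3)·[[2, 1], [-1, 1]]
= [[2/3, 1/3], [-1/3, 1/3]]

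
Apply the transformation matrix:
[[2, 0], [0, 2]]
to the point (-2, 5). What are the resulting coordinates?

Matrix multiplication:
[[2, 0], [0, 2]] × [-2, 5]ᵀ
= [(2)(-2) + (0)(5), (0)(-2) + (2)(5)]ᵀ
= [-4, 10]ᵀ
Result: (-4, 10)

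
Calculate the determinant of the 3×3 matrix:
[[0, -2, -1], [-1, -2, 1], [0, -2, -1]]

Expansion along first row:
det = 0·det([[-2,1],[-2,-1]]) - -2·det([[-1,1],[0,-1]]) + -1·det([[-1,-2],[0,-2]])
    = 0·(-2·-1 - 1·-2) - -2·(-1·-1 - 1·0) + -1·(-1·-2 - -2·0)
    = 0·4 - -2·1 + -1·2
    = 0 + 2 + -2 = 0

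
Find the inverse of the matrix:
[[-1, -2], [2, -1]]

For [[a,b],[c,d]], inverse = (1/det)·[[d,-b],[-c,a]]
det = (-1)(-1) - (-2)(2) = 1 - -4 = 5
Inverse = (1/5)·[[-1, 2], [-2, -1]]
= [[-1/5, 2/5], [-2/5, -1/5]]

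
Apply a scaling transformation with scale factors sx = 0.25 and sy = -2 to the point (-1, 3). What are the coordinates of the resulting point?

Scaling matrix:
[[0.25, 0], [0, -2]]
Result: (-1 × 0.25, 3 × -2) = (-0.25, -6)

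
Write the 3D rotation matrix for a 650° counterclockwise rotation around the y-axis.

Rotation matrix for counterclockwise 650° around y-axis:
cos(650°) = 0.3420, sin(650°) = -0.9397
Result: [[0.3420, 0, -0.9397], [0, 1, 0], [0.9397, 0, 0.3420]]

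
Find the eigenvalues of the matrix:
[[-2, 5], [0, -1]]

Characteristic equation: det(A - λI) = 0
λ² - (trace)λ + (det) = 0
trace = -2 + -1 = -3, det = (-2)(-1) - (5)(0) = 2
λ² - (-3)λ + (2) = 0
λ = (-3 ± √((-3)² - 4·(2))) / 2 = (-3 ± √1) / 2
Solving: λ = -2, -1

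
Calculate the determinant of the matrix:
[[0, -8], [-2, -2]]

For a 2×2 matrix [[a, b], [c, d]], det = ad - bc
det = (0)(-2) - (-8)(-2) = 0 - 16 = -16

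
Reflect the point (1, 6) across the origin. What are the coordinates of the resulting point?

Reflection across origin: (1, 6) → (-1, -6)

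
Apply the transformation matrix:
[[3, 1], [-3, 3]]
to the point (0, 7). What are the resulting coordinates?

Matrix multiplication:
[[3, 1], [-3, 3]] × [0, 7]ᵀ
= [(3)(0) + (1)(7), (-3)(0) + (3)(7)]ᵀ
= [7, 21]ᵀ
Result: (7, 21)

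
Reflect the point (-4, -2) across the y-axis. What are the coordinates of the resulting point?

Reflection across y-axis: (-4, -2) → (4, -2)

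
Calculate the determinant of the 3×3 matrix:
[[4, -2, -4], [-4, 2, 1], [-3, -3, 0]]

Expansion along first row:
det = 4·det([[2,1],[-3,0]]) - -2·det([[-4,1],[-3,0]]) + -4·det([[-4,2],[-3,-3]])
    = 4·(2·0 - 1·-3) - -2·(-4·0 - 1·-3) + -4·(-4·-3 - 2·-3)
    = 4·3 - -2·3 + -4·18
    = 12 + 6 + -72 = -54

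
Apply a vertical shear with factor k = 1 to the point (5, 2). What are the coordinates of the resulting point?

Shear matrix for vertical shear with factor k = 1:
[[1, 0], [1, 1]]
Result: (5, 2) → (5, 7)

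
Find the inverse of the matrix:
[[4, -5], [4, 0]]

For [[a,b],[c,d]], inverse = (1/det)·[[d,-b],[-c,a]]
det = (4)(0) - (-5)(4) = 0 - -20 = 20
Inverse = (1/20)·[[0, 5], [-4, 4]]
= [[0, 1/4], [-1/5, 1/5]]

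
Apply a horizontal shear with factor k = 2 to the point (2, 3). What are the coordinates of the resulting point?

Shear matrix for horizontal shear with factor k = 2:
[[1, 2], [0, 1]]
Result: (2, 3) → (8, 3)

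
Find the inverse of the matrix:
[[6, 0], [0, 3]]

For [[a,b],[c,d]], inverse = (1/det)·[[d,-b],[-c,a]]
det = (6)(3) - (0)(0) = 18 - 0 = 18
Inverse = (1/18)·[[3, 0], [0, 6]]
= [[1/6, 0], [0, 1/3]]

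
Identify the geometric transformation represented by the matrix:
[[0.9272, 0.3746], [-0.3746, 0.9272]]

This matrix represents: rotation by 338° counterclockwise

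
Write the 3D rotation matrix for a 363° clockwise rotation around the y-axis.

Rotation matrix for clockwise 363° around y-axis:
A clockwise rotation by 363° is a counterclockwise rotation by -363°.
cos(-363°) = 0.9986, sin(-363°) = -0.0523
Result: [[0.9986, 0, -0.0523], [0, 1, 0], [0.0523, 0, 0.9986]]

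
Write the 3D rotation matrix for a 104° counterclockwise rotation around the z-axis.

Rotation matrix for counterclockwise 104° around z-axis:
cos(104°) = -0.2419, sin(104°) = 0.9703
Result: [[-0.2419, -0.9703, 0], [0.9703, -0.2419, 0], [0, 0, 1]]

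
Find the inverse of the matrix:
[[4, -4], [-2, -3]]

For [[a,b],[c,d]], inverse = (1/det)·[[d,-b],[-c,a]]
det = (4)(-3) - (-4)(-2) = -12 - 8 = -20
Inverse = (1/-20)·[[-3, 4], [2, 4]]
= [[3/20, -1/5], [-1/10, -1/5]]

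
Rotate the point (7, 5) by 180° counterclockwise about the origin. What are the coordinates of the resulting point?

Rotation matrix for 180°: [[cos 180°, -sin 180°], [sin 180°, cos 180°]] = [[-1, 0], [0, -1]]
[[-1, 0], [0, -1]] × [7, 5]ᵀ = [-7, -5]ᵀ
Result: (-7, -5)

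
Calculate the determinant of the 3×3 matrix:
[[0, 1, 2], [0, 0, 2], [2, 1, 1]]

Expansion along first row:
det = 0·det([[0,2],[1,1]]) - 1·det([[0,2],[2,1]]) + 2·det([[0,0],[2,1]])
    = 0·(0·1 - 2·1) - 1·(0·1 - 2·2) + 2·(0·1 - 0·2)
    = 0·-2 - 1·-4 + 2·0
    = 0 + 4 + 0 = 4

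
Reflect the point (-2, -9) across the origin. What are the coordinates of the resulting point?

Reflection across origin: (-2, -9) → (2, 9)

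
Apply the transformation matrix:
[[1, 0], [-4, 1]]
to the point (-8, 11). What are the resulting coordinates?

Matrix multiplication:
[[1, 0], [-4, 1]] × [-8, 11]ᵀ
= [(1)(-8) + (0)(11), (-4)(-8) + (1)(11)]ᵀ
= [-8, 43]ᵀ
Result: (-8, 43)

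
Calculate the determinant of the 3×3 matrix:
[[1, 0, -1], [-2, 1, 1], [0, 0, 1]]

Expansion along first row:
det = 1·det([[1,1],[0,1]]) - 0·det([[-2,1],[0,1]]) + -1·det([[-2,1],[0,0]])
    = 1·(1·1 - 1·0) - 0·(-2·1 - 1·0) + -1·(-2·0 - 1·0)
    = 1·1 - 0·-2 + -1·0
    = 1 + 0 + 0 = 1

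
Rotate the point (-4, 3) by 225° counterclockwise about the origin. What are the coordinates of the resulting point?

Rotation matrix for 225°: [[cos 225°, -sin 225°], [sin 225°, cos 225°]] ≈ [[-0.707107, 0.707107], [-0.707107, -0.707107]]
[[-0.707107, 0.707107], [-0.707107, -0.707107]] × [-4, 3]ᵀ ≈ [4.9497, 0.7071]ᵀ
Result: (4.9497, 0.7071)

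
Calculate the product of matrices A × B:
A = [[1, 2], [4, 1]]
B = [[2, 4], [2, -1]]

Matrix multiplication:
C[0][0] = 1×2 + 2×2 = 6
C[0][1] = 1×4 + 2×-1 = 2
C[1][0] = 4×2 + 1×2 = 10
C[1][1] = 4×4 + 1×-1 = 15
Result: [[6, 2], [10, 15]]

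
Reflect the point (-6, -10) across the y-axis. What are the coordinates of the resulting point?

Reflection across y-axis: (-6, -10) → (6, -10)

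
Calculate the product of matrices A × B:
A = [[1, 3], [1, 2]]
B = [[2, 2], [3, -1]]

Matrix multiplication:
C[0][0] = 1×2 + 3×3 = 11
C[0][1] = 1×2 + 3×-1 = -1
C[1][0] = 1×2 + 2×3 = 8
C[1][1] = 1×2 + 2×-1 = 0
Result: [[11, -1], [8, 0]]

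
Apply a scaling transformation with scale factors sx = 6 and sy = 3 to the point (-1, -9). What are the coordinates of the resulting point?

Scaling matrix:
[[6, 0], [0, 3]]
Result: (-1 × 6, -9 × 3) = (-6, -27)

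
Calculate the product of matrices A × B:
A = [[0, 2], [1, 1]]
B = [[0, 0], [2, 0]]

Matrix multiplication:
C[0][0] = 0×0 + 2×2 = 4
C[0][1] = 0×0 + 2×0 = 0
C[1][0] = 1×0 + 1×2 = 2
C[1][1] = 1×0 + 1×0 = 0
Result: [[4, 0], [2, 0]]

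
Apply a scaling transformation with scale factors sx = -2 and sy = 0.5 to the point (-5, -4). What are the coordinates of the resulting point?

Scaling matrix:
[[-2, 0], [0, 0.50]]
Result: (-5 × -2, -4 × 0.5) = (10, -2)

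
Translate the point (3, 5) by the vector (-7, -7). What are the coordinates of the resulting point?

Translation by (-7, -7) (homogeneous matrix [[1, 0, -7], [0, 1, -7], [0, 0, 1]]):
x' = 3 + -7 = -4
y' = 5 + -7 = -2
Result: (-4, -2)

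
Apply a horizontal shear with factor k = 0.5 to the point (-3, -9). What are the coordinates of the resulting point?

Shear matrix for horizontal shear with factor k = 0.5:
[[1, 0.50], [0, 1]]
Result: (-3, -9) → (-7.5, -9)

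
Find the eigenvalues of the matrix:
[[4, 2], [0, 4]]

Characteristic equation: det(A - λI) = 0
λ² - (trace)λ + (det) = 0
trace = 4 + 4 = 8, det = (4)(4) - (2)(0) = 16
λ² - (8)λ + (16) = 0
λ = (8 ± √((8)² - 4·(16))) / 2 = (8 ± √0) / 2
Solving: λ = 4, 4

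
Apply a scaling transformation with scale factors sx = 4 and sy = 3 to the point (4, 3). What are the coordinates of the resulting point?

Scaling matrix:
[[4, 0], [0, 3]]
Result: (4 × 4, 3 × 3) = (16, 9)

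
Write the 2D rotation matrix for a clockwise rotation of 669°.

Rotation matrix formula: [[cos θ, -sin θ], [sin θ, cos θ]]
A clockwise rotation by 669° is equivalent to a counterclockwise rotation by -669°.
For θ = -669°:
cos(-669°) = 0.6293
sin(-669°) = 0.7771
Result: [[0.6293, -0.7771], [0.7771, 0.6293]]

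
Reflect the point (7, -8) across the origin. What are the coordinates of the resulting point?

Reflection across origin: (7, -8) → (-7, 8)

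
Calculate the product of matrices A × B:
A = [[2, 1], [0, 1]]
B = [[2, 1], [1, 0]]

Matrix multiplication:
C[0][0] = 2×2 + 1×1 = 5
C[0][1] = 2×1 + 1×0 = 2
C[1][0] = 0×2 + 1×1 = 1
C[1][1] = 0×1 + 1×0 = 0
Result: [[5, 2], [1, 0]]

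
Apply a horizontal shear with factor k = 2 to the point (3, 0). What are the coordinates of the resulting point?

Shear matrix for horizontal shear with factor k = 2:
[[1, 2], [0, 1]]
Result: (3, 0) → (3, 0)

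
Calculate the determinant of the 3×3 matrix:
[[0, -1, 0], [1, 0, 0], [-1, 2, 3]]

Expansion along first row:
det = 0·det([[0,0],[2,3]]) - -1·det([[1,0],[-1,3]]) + 0·det([[1,0],[-1,2]])
    = 0·(0·3 - 0·2) - -1·(1·3 - 0·-1) + 0·(1·2 - 0·-1)
    = 0·0 - -1·3 + 0·2
    = 0 + 3 + 0 = 3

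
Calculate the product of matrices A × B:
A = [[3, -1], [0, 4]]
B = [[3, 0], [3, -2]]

Matrix multiplication:
C[0][0] = 3×3 + -1×3 = 6
C[0][1] = 3×0 + -1×-2 = 2
C[1][0] = 0×3 + 4×3 = 12
C[1][1] = 0×0 + 4×-2 = -8
Result: [[6, 2], [12, -8]]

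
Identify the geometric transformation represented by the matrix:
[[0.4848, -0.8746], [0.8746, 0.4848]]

This matrix represents: rotation by 61° counterclockwise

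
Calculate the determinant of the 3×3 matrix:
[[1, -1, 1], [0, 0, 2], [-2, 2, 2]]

Expansion along first row:
det = 1·det([[0,2],[2,2]]) - -1·det([[0,2],[-2,2]]) + 1·det([[0,0],[-2,2]])
    = 1·(0·2 - 2·2) - -1·(0·2 - 2·-2) + 1·(0·2 - 0·-2)
    = 1·-4 - -1·4 + 1·0
    = -4 + 4 + 0 = 0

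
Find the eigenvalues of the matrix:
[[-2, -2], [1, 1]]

Characteristic equation: det(A - λI) = 0
λ² - (trace)λ + (det) = 0
trace = -2 + 1 = -1, det = (-2)(1) - (-2)(1) = 0
λ² - (-1)λ + (0) = 0
λ = (-1 ± √((-1)² - 4·(0))) / 2 = (-1 ± √1) / 2
Solving: λ = -1, 0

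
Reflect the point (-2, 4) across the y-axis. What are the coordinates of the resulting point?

Reflection across y-axis: (-2, 4) → (2, 4)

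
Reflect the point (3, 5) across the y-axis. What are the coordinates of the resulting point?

Reflection across y-axis: (3, 5) → (-3, 5)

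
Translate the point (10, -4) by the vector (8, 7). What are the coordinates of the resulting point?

Translation by (8, 7) (homogeneous matrix [[1, 0, 8], [0, 1, 7], [0, 0, 1]]):
x' = 10 + 8 = 18
y' = -4 + 7 = 3
Result: (18, 3)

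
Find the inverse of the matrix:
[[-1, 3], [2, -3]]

For [[a,b],[c,d]], inverse = (1/det)·[[d,-b],[-c,a]]
det = (-1)(-3) - (3)(2) = 3 - 6 = -3
Inverse = (1/-3)·[[-3, -3], [-2, -1]]
= [[1, 1], [2/3, 1/3]]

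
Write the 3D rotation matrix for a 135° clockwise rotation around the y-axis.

Rotation matrix for clockwise 135° around y-axis:
A clockwise rotation by 135° is a counterclockwise rotation by -135°.
cos(-135°) = -√2/2, sin(-135°) = -√2/2
Result: [[-√2/2, 0, -√2/2], [0, 1, 0], [√2/2, 0, -√2/2]]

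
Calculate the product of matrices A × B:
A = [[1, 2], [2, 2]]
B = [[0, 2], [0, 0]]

Matrix multiplication:
C[0][0] = 1×0 + 2×0 = 0
C[0][1] = 1×2 + 2×0 = 2
C[1][0] = 2×0 + 2×0 = 0
C[1][1] = 2×2 + 2×0 = 4
Result: [[0, 2], [0, 4]]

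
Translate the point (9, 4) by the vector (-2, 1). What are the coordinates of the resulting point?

Translation by (-2, 1) (homogeneous matrix [[1, 0, -2], [0, 1, 1], [0, 0, 1]]):
x' = 9 + -2 = 7
y' = 4 + 1 = 5
Result: (7, 5)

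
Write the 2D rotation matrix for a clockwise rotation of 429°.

Rotation matrix formula: [[cos θ, -sin θ], [sin θ, cos θ]]
A clockwise rotation by 429° is equivalent to a counterclockwise rotation by -429°.
For θ = -429°:
cos(-429°) = 0.3584
sin(-429°) = -0.9336
Result: [[0.3584, 0.9336], [-0.9336, 0.3584]]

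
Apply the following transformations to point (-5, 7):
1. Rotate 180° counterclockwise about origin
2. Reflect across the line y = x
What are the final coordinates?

Step 1: Rotate 180° → (5, -7)
Step 2: Reflect across line y = x → (-7, 5)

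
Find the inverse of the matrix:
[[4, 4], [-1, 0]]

For [[a,b],[c,d]], inverse = (1/det)·[[d,-b],[-c,a]]
det = (4)(0) - (4)(-1) = 0 - -4 = 4
Inverse = (1/4)·[[0, -4], [1, 4]]
= [[0, -1], [1/4, 1]]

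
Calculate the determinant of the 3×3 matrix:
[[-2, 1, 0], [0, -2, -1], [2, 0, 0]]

Expansion along first row:
det = -2·det([[-2,-1],[0,0]]) - 1·det([[0,-1],[2,0]]) + 0·det([[0,-2],[2,0]])
    = -2·(-2·0 - -1·0) - 1·(0·0 - -1·2) + 0·(0·0 - -2·2)
    = -2·0 - 1·2 + 0·4
    = 0 + -2 + 0 = -2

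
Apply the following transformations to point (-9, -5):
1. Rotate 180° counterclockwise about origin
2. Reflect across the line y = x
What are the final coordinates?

Step 1: Rotate 180° → (9, 5)
Step 2: Reflect across line y = x → (5, 9)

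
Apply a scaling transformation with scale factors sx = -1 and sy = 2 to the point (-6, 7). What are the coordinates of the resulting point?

Scaling matrix:
[[-1, 0], [0, 2]]
Result: (-6 × -1, 7 × 2) = (6, 14)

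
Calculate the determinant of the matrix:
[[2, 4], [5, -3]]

For a 2×2 matrix [[a, b], [c, d]], det = ad - bc
det = (2)(-3) - (4)(5) = -6 - 20 = -26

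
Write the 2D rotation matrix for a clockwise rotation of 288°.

Rotation matrix formula: [[cos θ, -sin θ], [sin θ, cos θ]]
A clockwise rotation by 288° is equivalent to a counterclockwise rotation by -288°.
For θ = -288°:
cos(-288°) = 0.3090
sin(-288°) = 0.9511
Result: [[0.3090, -0.9511], [0.9511, 0.3090]]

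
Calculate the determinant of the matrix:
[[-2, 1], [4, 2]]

For a 2×2 matrix [[a, b], [c, d]], det = ad - bc
det = (-2)(2) - (1)(4) = -4 - 4 = -8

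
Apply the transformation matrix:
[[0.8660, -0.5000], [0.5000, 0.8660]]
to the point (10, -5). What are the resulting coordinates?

Matrix multiplication:
[[0.8660, -0.5000], [0.5000, 0.8660]] × [10, -5]ᵀ
= [(0.8660)(10) + (-0.5000)(-5), (0.5000)(10) + (0.8660)(-5)]ᵀ
= [11.1600, 0.6700]ᵀ
Result: (11.1600, 0.6700)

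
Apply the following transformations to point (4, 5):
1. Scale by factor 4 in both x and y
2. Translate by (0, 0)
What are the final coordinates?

Step 1: Scale (4, 5) by 4 → (16, 20)
Step 2: Translate by (0, 0) → (16, 20)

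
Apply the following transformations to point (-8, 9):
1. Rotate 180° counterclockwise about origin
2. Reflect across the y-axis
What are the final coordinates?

Step 1: Rotate 180° → (8, -9)
Step 2: Reflect across y-axis → (-8, -9)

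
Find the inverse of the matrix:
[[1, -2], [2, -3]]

For [[a,b],[c,d]], inverse = (1/det)·[[d,-b],[-c,a]]
det = (1)(-3) - (-2)(2) = -3 - -4 = 1
Inverse = [[-3, 2], [-2, 1]]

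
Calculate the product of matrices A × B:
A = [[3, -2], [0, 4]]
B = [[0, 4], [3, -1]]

Matrix multiplication:
C[0][0] = 3×0 + -2×3 = -6
C[0][1] = 3×4 + -2×-1 = 14
C[1][0] = 0×0 + 4×3 = 12
C[1][1] = 0×4 + 4×-1 = -4
Result: [[-6, 14], [12, -4]]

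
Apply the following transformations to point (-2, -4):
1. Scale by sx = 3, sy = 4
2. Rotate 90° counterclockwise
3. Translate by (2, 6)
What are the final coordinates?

Step 1: Scale → (-6, -16)
Step 2: Rotate 90° → (16, -6)
Step 3: Translate → (18, 0)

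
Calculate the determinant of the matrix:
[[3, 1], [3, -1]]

For a 2×2 matrix [[a, b], [c, d]], det = ad - bc
det = (3)(-1) - (1)(3) = -3 - 3 = -6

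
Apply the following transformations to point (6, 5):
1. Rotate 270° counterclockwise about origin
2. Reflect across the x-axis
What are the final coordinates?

Step 1: Rotate 270° → (5, -6)
Step 2: Reflect across x-axis → (5, 6)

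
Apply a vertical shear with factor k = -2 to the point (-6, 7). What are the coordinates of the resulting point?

Shear matrix for vertical shear with factor k = -2:
[[1, 0], [-2, 1]]
Result: (-6, 7) → (-6, 19)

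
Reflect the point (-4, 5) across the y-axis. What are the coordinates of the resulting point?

Reflection across y-axis: (-4, 5) → (4, 5)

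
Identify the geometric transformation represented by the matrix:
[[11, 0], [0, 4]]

This matrix represents: non-uniform scaling by sx = 11, sy = 4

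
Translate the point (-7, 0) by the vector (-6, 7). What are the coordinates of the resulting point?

Translation by (-6, 7) (homogeneous matrix [[1, 0, -6], [0, 1, 7], [0, 0, 1]]):
x' = -7 + -6 = -13
y' = 0 + 7 = 7
Result: (-13, 7)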